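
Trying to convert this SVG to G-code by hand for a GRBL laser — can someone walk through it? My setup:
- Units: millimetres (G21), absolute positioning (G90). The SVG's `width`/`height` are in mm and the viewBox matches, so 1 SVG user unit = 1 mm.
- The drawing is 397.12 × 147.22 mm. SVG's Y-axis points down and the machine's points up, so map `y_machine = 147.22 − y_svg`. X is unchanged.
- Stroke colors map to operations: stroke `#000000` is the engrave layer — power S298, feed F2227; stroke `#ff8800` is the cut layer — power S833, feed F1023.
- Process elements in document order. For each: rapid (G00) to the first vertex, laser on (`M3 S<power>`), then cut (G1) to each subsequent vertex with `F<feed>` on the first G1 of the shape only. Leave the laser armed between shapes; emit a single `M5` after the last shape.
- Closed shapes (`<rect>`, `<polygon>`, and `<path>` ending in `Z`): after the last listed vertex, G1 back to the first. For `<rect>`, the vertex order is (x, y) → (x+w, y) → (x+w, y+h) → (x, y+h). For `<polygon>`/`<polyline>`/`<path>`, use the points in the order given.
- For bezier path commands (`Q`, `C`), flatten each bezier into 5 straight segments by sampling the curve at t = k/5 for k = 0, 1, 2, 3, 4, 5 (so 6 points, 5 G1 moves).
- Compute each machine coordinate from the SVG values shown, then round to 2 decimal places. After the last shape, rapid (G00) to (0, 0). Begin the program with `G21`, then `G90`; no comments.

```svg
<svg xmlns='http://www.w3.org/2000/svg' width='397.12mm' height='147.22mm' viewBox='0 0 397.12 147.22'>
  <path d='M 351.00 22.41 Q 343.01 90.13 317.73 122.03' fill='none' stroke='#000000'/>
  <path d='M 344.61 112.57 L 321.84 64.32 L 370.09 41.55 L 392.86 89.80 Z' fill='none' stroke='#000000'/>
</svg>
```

G21
G90
G00 X351.00 Y124.81
M3 S298
G1 X347.11 Y99.15 F2227
G1 X341.84 Y76.37
G1 X335.19 Y56.44
G1 X327.15 Y39.38
G1 X317.73 Y25.19
G00 X344.61 Y34.65
M3 S298
G1 X321.84 Y82.90 F2227
G1 X370.09 Y105.67
G1 X392.86 Y57.42
G1 X344.61 Y34.65
M5
G00 X0.00 Y0.00

viewBox `0 0 397.12 147.22` with mm width/height → 1 unit = 1 mm. Flip: y_m = 147.22 − y_svg.

**Shape 1** — `<path>` quadratic bezier, stroke `#000000` → engrave (S298, F2227). Control points (SVG): P0=(351.00,22.41), P1=(343.01,90.13), P2=(317.73,122.03); sampled at t=k/5. Machine vertices: (351.00,124.81) → (347.11,99.15) → (341.84,76.37) → (335.19,56.44) → (327.15,39.38) → (317.73,25.19). Open path.

**Shape 2** — `<path>` regular polygon, stroke `#000000` → engrave (S298, F2227). Machine vertices: (344.61,34.65) → (321.84,82.90) → (370.09,105.67) → (392.86,57.42) → (344.61,34.65). Closed: final G1 returns to the first vertex.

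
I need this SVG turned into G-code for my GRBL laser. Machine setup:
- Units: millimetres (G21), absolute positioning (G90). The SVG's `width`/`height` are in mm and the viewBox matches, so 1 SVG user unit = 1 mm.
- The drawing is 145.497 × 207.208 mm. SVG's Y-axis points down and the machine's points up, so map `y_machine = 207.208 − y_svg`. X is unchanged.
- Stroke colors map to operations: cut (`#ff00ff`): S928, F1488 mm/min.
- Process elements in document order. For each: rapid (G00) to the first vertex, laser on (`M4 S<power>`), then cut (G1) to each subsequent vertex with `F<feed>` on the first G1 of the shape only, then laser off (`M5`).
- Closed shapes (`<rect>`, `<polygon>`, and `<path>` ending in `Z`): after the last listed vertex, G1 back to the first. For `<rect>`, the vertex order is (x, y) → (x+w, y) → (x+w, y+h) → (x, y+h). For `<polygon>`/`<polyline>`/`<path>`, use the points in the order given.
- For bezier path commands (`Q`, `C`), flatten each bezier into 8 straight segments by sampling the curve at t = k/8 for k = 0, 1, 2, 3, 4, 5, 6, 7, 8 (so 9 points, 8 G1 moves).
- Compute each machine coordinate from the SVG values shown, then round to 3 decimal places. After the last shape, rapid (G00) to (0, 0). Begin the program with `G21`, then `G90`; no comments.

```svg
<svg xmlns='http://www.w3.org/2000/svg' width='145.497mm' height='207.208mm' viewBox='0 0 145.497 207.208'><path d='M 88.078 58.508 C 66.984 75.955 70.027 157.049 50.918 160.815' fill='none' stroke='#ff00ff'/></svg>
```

G21
G90
G00 X88.078 Y148.700
M4 S928
G1 X81.209 Y139.449 F1488
G1 X76.060 Y125.884
G1 X72.089 Y109.655
G1 X68.754 Y92.416
G1 X65.511 Y75.818
G1 X61.820 Y61.514
G1 X57.136 Y51.155
G1 X50.918 Y46.393
M5
G00 X0.000 Y0.000

1 u = 1 mm; y_m = 207.208 − y.

[1] `<path>` cubic bezier, #ff00ff→cut S928 F1488: (88.078,148.700) → (81.209,139.449) → (76.060,125.884) → (72.089,109.655) → (68.754,92.416) → (65.511,75.818) → (61.820,61.514) → (57.136,51.155) → (50.918,46.393)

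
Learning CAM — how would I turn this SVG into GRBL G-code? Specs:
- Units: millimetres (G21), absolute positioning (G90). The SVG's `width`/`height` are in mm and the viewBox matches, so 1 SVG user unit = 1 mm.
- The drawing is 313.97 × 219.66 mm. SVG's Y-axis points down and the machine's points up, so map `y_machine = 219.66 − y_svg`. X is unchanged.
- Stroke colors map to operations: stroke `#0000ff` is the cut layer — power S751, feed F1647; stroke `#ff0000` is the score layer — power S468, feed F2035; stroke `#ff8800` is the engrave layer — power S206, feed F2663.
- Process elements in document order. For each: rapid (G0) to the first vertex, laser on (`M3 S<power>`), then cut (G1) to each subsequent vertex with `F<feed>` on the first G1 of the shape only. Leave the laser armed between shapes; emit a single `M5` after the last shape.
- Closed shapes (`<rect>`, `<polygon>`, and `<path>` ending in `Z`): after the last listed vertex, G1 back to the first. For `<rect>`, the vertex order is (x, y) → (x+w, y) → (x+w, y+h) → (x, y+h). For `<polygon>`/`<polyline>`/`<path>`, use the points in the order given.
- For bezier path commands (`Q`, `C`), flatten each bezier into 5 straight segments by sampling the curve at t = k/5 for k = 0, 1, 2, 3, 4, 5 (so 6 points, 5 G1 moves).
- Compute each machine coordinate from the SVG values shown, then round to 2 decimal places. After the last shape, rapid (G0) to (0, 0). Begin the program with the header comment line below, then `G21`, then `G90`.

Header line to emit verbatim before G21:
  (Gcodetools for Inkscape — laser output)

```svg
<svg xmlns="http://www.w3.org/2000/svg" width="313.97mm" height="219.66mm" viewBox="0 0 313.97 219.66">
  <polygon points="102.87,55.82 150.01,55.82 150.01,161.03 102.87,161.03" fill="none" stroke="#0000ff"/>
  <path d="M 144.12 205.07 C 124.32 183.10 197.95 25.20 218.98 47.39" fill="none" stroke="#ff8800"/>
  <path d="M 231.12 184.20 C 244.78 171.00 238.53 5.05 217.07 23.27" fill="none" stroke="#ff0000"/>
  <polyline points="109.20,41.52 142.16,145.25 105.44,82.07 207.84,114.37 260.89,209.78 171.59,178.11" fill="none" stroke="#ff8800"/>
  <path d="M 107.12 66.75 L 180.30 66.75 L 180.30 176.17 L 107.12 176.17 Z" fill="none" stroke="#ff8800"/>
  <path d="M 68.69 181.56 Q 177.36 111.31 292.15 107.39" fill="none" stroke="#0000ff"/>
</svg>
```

1 u = 1 mm; y_m = 219.66 − y.

[1] `<polygon>` rectangle, #0000ff→cut S751 F1647: (102.87,163.84) → (150.01,163.84) → (150.01,58.63) → (102.87,58.63) → (102.87,163.84) (closed)

[2] `<path>` cubic bezier, #ff8800→engrave S206 F2663: (144.12,14.59) → (142.28,41.56) → (155.86,85.98) → (177.84,132.68) → (201.22,166.50) → (218.98,172.27)

[3] `<path>` cubic bezier, #ff0000→score S468 F2035: (231.12,35.46) → (236.96,59.01) → (238.26,103.06) → (235.22,151.42) → (228.08,187.92) → (217.07,196.39)

[4] `<polyline>` open polyline, #ff8800→engrave S206 F2663: (109.20,178.14) → (142.16,74.41) → (105.44,137.59) → (207.84,105.29) → (260.89,9.88) → (171.59,41.55)

[5] `<path>` rectangle, #ff8800→engrave S206 F2663: (107.12,152.91) → (180.30,152.91) → (180.30,43.49) → (107.12,43.49) → (107.12,152.91) (closed)

[6] `<path>` quadratic bezier, #0000ff→cut S751 F1647: (68.69,38.10) → (112.40,63.55) → (156.61,83.69) → (201.30,98.52) → (246.48,108.05) → (292.15,112.27)

(Gcodetools for Inkscape — laser output)
G21
G90
G0 X102.87 Y163.84
M3 S751
G1 X150.01 Y163.84 F1647
G1 X150.01 Y58.63
G1 X102.87 Y58.63
G1 X102.87 Y163.84
G0 X144.12 Y14.59
M3 S206
G1 X142.28 Y41.56 F2663
G1 X155.86 Y85.98
G1 X177.84 Y132.68
G1 X201.22 Y166.50
G1 X218.98 Y172.27
G0 X231.12 Y35.46
M3 S468
G1 X236.96 Y59.01 F2035
G1 X238.26 Y103.06
G1 X235.22 Y151.42
G1 X228.08 Y187.92
G1 X217.07 Y196.39
G0 X109.20 Y178.14
M3 S206
G1 X142.16 Y74.41 F2663
G1 X105.44 Y137.59
G1 X207.84 Y105.29
G1 X260.89 Y9.88
G1 X171.59 Y41.55
G0 X107.12 Y152.91
M3 S206
G1 X180.30 Y152.91 F2663
G1 X180.30 Y43.49
G1 X107.12 Y43.49
G1 X107.12 Y152.91
G0 X68.69 Y38.10
M3 S751
G1 X112.40 Y63.55 F1647
G1 X156.61 Y83.69
G1 X201.30 Y98.52
G1 X246.48 Y108.05
G1 X292.15 Y112.27
M5
G0 X0.00 Y0.00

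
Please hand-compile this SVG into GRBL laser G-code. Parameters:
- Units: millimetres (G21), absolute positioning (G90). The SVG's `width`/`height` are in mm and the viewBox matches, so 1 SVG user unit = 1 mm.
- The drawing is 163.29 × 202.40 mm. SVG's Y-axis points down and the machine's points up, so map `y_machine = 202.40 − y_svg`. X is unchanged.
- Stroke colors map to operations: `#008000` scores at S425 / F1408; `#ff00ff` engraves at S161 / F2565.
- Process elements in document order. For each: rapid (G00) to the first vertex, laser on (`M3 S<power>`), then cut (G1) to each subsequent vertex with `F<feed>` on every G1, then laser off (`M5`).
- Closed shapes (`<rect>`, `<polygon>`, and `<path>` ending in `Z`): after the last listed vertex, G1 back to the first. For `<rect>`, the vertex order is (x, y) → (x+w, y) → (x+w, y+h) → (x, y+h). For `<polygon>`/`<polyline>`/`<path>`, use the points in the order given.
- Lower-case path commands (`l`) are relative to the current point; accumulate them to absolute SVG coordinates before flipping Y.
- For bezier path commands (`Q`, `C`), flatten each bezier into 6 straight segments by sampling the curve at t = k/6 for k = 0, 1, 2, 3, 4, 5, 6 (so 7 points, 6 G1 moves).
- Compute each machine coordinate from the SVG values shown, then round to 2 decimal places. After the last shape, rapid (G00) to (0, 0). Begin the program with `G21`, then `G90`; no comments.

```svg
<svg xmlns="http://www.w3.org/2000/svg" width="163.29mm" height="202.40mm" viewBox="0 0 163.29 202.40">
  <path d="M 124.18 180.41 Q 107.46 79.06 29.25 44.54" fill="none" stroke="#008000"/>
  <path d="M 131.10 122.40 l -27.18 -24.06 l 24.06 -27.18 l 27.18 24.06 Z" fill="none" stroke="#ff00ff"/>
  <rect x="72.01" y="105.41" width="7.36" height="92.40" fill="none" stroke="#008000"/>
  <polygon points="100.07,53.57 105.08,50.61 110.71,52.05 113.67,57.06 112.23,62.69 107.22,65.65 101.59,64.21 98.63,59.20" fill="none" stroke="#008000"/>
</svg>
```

Since the viewBox matches the mm dimensions, user units are millimetres directly. The only transform is the Y-flip y_m = 202.40 − y_svg.

Shape 1 is a quadratic bezier drawn with `<path>`. Its stroke #008000 means score at S425, F1408. After flipping Y the toolpath is (124.18,21.99) → (116.90,53.92) → (106.20,82.13) → (92.09,106.63) → (74.56,127.42) → (53.61,144.50) → (29.25,157.86).

Shape 2 is a regular polygon drawn with `<path>`. Its stroke #ff00ff means engrave at S161, F2565. After flipping Y the toolpath is (131.10,80.00) → (103.92,104.06) → (127.98,131.24) → (155.16,107.18) → (131.10,80.00), returning to the start.

Shape 3 is a rectangle drawn with `<rect>`. Its stroke #008000 means score at S425, F1408. After flipping Y the toolpath is (72.01,96.99) → (79.37,96.99) → (79.37,4.59) → (72.01,4.59) → (72.01,96.99), returning to the start.

Shape 4 is a regular polygon drawn with `<polygon>`. Its stroke #008000 means score at S425, F1408. After flipping Y the toolpath is (100.07,148.83) → (105.08,151.79) → (110.71,150.35) → (113.67,145.34) → (112.23,139.71) → (107.22,136.75) → (101.59,138.19) → (98.63,143.20) → (100.07,148.83), returning to the start.

G21
G90
G00 X124.18 Y21.99
M3 S425
G1 X116.90 Y53.92 F1408
G1 X106.20 Y82.13 F1408
G1 X92.09 Y106.63 F1408
G1 X74.56 Y127.42 F1408
G1 X53.61 Y144.50 F1408
G1 X29.25 Y157.86 F1408
M5
G00 X131.10 Y80.00
M3 S161
G1 X103.92 Y104.06 F2565
G1 X127.98 Y131.24 F2565
G1 X155.16 Y107.18 F2565
G1 X131.10 Y80.00 F2565
M5
G00 X72.01 Y96.99
M3 S425
G1 X79.37 Y96.99 F1408
G1 X79.37 Y4.59 F1408
G1 X72.01 Y4.59 F1408
G1 X72.01 Y96.99 F1408
M5
G00 X100.07 Y148.83
M3 S425
G1 X105.08 Y151.79 F1408
G1 X110.71 Y150.35 F1408
G1 X113.67 Y145.34 F1408
G1 X112.23 Y139.71 F1408
G1 X107.22 Y136.75 F1408
G1 X101.59 Y138.19 F1408
G1 X98.63 Y143.20 F1408
G1 X100.07 Y148.83 F1408
M5
G00 X0.00 Y0.00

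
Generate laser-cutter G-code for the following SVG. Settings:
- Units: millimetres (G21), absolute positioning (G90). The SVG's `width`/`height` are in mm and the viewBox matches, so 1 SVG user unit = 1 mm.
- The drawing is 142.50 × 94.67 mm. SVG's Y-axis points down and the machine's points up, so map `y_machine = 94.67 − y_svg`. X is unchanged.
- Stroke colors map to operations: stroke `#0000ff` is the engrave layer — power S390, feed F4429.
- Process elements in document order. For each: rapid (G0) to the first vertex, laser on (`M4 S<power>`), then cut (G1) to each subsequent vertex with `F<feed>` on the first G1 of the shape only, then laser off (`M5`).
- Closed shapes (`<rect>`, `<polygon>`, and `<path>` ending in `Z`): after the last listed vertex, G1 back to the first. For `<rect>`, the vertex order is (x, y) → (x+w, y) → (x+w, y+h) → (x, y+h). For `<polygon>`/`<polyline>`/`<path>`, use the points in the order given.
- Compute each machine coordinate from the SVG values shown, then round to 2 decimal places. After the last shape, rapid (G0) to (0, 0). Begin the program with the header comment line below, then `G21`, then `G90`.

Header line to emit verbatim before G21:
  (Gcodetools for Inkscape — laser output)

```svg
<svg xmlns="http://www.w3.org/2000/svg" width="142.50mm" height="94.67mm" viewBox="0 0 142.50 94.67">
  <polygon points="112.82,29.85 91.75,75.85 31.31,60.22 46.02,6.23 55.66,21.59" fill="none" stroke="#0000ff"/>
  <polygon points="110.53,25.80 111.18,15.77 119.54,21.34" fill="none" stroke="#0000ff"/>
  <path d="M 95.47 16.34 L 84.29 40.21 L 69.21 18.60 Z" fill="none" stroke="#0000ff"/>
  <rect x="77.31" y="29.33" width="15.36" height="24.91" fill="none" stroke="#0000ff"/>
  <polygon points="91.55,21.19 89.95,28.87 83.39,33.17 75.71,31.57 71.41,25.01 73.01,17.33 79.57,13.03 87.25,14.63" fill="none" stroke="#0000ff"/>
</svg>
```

(Gcodetools for Inkscape — laser output)
G21
G90
G0 X112.82 Y64.82
M4 S390
G1 X91.75 Y18.82 F4429
G1 X31.31 Y34.45
G1 X46.02 Y88.44
G1 X55.66 Y73.08
G1 X112.82 Y64.82
M5
G0 X110.53 Y68.87
M4 S390
G1 X111.18 Y78.90 F4429
G1 X119.54 Y73.33
G1 X110.53 Y68.87
M5
G0 X95.47 Y78.33
M4 S390
G1 X84.29 Y54.46 F4429
G1 X69.21 Y76.07
G1 X95.47 Y78.33
M5
G0 X77.31 Y65.34
M4 S390
G1 X92.67 Y65.34 F4429
G1 X92.67 Y40.43
G1 X77.31 Y40.43
G1 X77.31 Y65.34
M5
G0 X91.55 Y73.48
M4 S390
G1 X89.95 Y65.80 F4429
G1 X83.39 Y61.50
G1 X75.71 Y63.10
G1 X71.41 Y69.66
G1 X73.01 Y77.34
G1 X79.57 Y81.64
G1 X87.25 Y80.04
G1 X91.55 Y73.48
M5
G0 X0.00 Y0.00

Since the viewBox matches the mm dimensions, user units are millimetres directly. The only transform is the Y-flip y_m = 94.67 − y_svg.

Shape 1 is a closed polygon drawn with `<polygon>`. Its stroke #0000ff means engrave at S390, F4429. After flipping Y the toolpath is (112.82,64.82) → (91.75,18.82) → (31.31,34.45) → (46.02,88.44) → (55.66,73.08) → (112.82,64.82), returning to the start.

Shape 2 is a regular polygon drawn with `<polygon>`. Its stroke #0000ff means engrave at S390, F4429. After flipping Y the toolpath is (110.53,68.87) → (111.18,78.90) → (119.54,73.33) → (110.53,68.87), returning to the start.

Shape 3 is a regular polygon drawn with `<path>`. Its stroke #0000ff means engrave at S390, F4429. After flipping Y the toolpath is (95.47,78.33) → (84.29,54.46) → (69.21,76.07) → (95.47,78.33), returning to the start.

Shape 4 is a rectangle drawn with `<rect>`. Its stroke #0000ff means engrave at S390, F4429. After flipping Y the toolpath is (77.31,65.34) → (92.67,65.34) → (92.67,40.43) → (77.31,40.43) → (77.31,65.34), returning to the start.

Shape 5 is a regular polygon drawn with `<polygon>`. Its stroke #0000ff means engrave at S390, F4429. After flipping Y the toolpath is (91.55,73.48) → (89.95,65.80) → (83.39,61.50) → (75.71,63.10) → (71.41,69.66) → (73.01,77.34) → (79.57,81.64) → (87.25,80.04) → (91.55,73.48), returning to the start.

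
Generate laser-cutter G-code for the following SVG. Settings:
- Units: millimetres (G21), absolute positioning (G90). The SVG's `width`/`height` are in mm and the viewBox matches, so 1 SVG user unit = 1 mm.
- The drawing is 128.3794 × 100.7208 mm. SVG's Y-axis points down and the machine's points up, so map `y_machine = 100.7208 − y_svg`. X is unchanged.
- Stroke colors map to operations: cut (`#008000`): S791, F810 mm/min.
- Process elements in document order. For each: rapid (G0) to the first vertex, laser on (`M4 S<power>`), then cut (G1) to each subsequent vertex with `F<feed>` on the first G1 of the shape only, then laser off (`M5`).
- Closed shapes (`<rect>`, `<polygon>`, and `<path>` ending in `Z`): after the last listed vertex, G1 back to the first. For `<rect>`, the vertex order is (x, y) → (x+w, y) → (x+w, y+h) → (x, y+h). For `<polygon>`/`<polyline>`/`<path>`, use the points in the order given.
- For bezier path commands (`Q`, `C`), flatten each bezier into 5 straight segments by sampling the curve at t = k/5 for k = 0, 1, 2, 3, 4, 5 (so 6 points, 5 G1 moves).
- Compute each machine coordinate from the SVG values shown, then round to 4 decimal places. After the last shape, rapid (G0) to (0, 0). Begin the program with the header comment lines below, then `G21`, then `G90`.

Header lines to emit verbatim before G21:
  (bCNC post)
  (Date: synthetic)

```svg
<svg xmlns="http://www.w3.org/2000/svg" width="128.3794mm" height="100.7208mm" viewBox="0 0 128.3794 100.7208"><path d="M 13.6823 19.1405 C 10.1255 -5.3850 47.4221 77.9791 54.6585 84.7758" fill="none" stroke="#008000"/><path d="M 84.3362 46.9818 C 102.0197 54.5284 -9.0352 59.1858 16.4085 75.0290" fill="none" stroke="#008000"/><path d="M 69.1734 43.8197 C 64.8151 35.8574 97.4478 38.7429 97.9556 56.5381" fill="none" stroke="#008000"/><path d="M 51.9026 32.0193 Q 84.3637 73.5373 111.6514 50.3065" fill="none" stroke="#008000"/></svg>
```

1 u = 1 mm; y_m = 100.7208 − y.

[1] `<path>` cubic bezier, #008000→cut S791 F810: (13.6823,81.5803) → (15.8833,84.8245) → (24.4853,71.0291) → (36.0844,49.0481) → (47.2767,27.7355) → (54.6585,15.9450)

[2] `<path>` cubic bezier, #008000→cut S791 F810: (84.3362,53.7390) → (81.6196,49.4451) → (60.7371,45.1691) → (34.4202,40.2353) → (15.4002,33.9680) → (16.4085,25.6918)

[3] `<path>` cubic bezier, #008000→cut S791 F810: (69.1734,56.9011) → (70.4444,60.3442) → (77.2757,60.9890) → (86.3497,58.6402) → (94.3489,53.1032) → (97.9556,44.1827)

[4] `<path>` quadratic bezier, #008000→cut S791 F810: (51.9026,68.7015) → (64.6801,54.6843) → (77.0437,45.8469) → (88.9935,42.1895) → (100.5294,43.7119) → (111.6514,50.4143)

(bCNC post)
(Date: synthetic)
G21
G90
G0 X13.6823 Y81.5803
M4 S791
G1 X15.8833 Y84.8245 F810
G1 X24.4853 Y71.0291
G1 X36.0844 Y49.0481
G1 X47.2767 Y27.7355
G1 X54.6585 Y15.9450
M5
G0 X84.3362 Y53.7390
M4 S791
G1 X81.6196 Y49.4451 F810
G1 X60.7371 Y45.1691
G1 X34.4202 Y40.2353
G1 X15.4002 Y33.9680
G1 X16.4085 Y25.6918
M5
G0 X69.1734 Y56.9011
M4 S791
G1 X70.4444 Y60.3442 F810
G1 X77.2757 Y60.9890
G1 X86.3497 Y58.6402
G1 X94.3489 Y53.1032
G1 X97.9556 Y44.1827
M5
G0 X51.9026 Y68.7015
M4 S791
G1 X64.6801 Y54.6843 F810
G1 X77.0437 Y45.8469
G1 X88.9935 Y42.1895
G1 X100.5294 Y43.7119
G1 X111.6514 Y50.4143
M5
G0 X0.0000 Y0.0000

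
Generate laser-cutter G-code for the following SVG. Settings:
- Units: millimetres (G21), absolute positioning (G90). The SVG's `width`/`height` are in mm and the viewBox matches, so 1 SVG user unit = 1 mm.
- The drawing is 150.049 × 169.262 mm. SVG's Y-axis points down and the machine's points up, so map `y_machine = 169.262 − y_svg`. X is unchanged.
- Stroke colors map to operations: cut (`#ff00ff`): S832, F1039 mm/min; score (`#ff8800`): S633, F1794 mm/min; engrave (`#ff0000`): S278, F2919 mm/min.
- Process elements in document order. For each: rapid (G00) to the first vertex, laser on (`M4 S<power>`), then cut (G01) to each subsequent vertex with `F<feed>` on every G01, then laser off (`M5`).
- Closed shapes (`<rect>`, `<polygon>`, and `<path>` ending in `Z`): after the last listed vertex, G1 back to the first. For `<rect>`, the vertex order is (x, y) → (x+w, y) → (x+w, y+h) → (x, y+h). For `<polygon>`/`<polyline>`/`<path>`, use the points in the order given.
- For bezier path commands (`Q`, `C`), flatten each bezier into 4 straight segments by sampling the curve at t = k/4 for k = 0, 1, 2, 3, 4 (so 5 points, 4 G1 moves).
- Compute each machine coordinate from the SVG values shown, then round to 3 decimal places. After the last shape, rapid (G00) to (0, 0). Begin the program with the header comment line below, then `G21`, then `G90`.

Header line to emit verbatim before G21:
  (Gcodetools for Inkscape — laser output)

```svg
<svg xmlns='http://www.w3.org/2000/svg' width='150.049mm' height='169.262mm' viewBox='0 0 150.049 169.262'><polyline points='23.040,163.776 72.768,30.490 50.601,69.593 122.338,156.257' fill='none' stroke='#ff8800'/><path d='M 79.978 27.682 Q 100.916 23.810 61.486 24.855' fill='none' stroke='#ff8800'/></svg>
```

(Gcodetools for Inkscape — laser output)
G21
G90
G00 X23.040 Y5.486
M4 S633
G01 X72.768 Y138.772 F1794
G01 X50.601 Y99.669 F1794
G01 X122.338 Y13.005 F1794
M5
G00 X79.978 Y141.580
M4 S633
G01 X86.674 Y143.209 F1794
G01 X85.824 Y144.223 F1794
G01 X77.428 Y144.622 F1794
G01 X61.486 Y144.407 F1794
M5
G00 X0.000 Y0.000

viewBox `0 0 150.049 169.262` with mm width/height → 1 unit = 1 mm. Flip: y_m = 169.262 − y_svg.

**Shape 1** — `<polyline>` open polyline, stroke `#ff8800` → score (S633, F1794). Machine vertices: (23.040,5.486) → (72.768,138.772) → (50.601,99.669) → (122.338,13.005). Open path.

**Shape 2** — `<path>` quadratic bezier, stroke `#ff8800` → score (S633, F1794). Control points (SVG): P0=(79.978,27.682), P1=(100.916,23.810), P2=(61.486,24.855); sampled at t=k/4. Machine vertices: (79.978,141.580) → (86.674,143.209) → (85.824,144.223) → (77.428,144.622) → (61.486,144.407). Open path.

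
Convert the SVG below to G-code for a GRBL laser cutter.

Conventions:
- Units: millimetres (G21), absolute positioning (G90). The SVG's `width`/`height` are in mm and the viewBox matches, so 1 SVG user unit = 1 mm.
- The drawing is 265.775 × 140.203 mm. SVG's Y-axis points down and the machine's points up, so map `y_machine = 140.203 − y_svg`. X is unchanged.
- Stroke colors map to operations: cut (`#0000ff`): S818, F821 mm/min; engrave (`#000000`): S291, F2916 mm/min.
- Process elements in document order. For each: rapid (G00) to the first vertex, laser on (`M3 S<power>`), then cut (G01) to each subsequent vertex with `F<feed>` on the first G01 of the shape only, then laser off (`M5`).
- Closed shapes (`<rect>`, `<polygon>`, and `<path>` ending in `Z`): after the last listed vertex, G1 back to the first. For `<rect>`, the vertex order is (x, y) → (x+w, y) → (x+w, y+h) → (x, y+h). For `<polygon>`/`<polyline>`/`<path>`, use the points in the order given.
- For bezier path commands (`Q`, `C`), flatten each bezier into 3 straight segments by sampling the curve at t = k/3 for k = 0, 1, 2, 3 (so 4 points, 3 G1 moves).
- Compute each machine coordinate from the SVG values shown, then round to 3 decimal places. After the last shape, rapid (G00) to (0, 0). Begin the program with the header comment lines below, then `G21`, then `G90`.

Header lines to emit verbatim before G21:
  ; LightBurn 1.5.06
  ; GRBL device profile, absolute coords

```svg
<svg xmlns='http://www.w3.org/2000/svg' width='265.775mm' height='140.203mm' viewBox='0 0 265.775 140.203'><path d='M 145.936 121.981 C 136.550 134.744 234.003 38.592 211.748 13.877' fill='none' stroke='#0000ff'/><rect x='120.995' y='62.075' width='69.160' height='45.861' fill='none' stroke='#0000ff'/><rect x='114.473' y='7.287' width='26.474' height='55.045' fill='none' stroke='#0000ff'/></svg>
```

viewBox `0 0 265.775 140.203` with mm width/height → 1 unit = 1 mm. Flip: y_m = 140.203 − y_svg.

**Shape 1** — `<path>` cubic bezier, stroke `#0000ff` → cut (S818, F821). Control points (SVG): P0=(145.936,121.981), P1=(136.550,134.744), P2=(234.003,38.592), P3=(211.748,13.877); sampled at t=k/3. Machine vertices: (145.936,18.222) → (163.772,35.084) → (202.491,84.478) → (211.748,126.326). Open path.

**Shape 2** — `<rect>` rectangle, stroke `#0000ff` → cut (S818, F821). Machine vertices: (120.995,78.128) → (190.155,78.128) → (190.155,32.267) → (120.995,32.267) → (120.995,78.128). Closed: final G1 returns to the first vertex.

**Shape 3** — `<rect>` rectangle, stroke `#0000ff` → cut (S818, F821). Machine vertices: (114.473,132.916) → (140.947,132.916) → (140.947,77.871) → (114.473,77.871) → (114.473,132.916). Closed: final G1 returns to the first vertex.

; LightBurn 1.5.06
; GRBL device profile, absolute coords
G21
G90
G00 X145.936 Y18.222
M3 S818
G01 X163.772 Y35.084 F821
G01 X202.491 Y84.478
G01 X211.748 Y126.326
M5
G00 X120.995 Y78.128
M3 S818
G01 X190.155 Y78.128 F821
G01 X190.155 Y32.267
G01 X120.995 Y32.267
G01 X120.995 Y78.128
M5
G00 X114.473 Y132.916
M3 S818
G01 X140.947 Y132.916 F821
G01 X140.947 Y77.871
G01 X114.473 Y77.871
G01 X114.473 Y132.916
M5
G00 X0.000 Y0.000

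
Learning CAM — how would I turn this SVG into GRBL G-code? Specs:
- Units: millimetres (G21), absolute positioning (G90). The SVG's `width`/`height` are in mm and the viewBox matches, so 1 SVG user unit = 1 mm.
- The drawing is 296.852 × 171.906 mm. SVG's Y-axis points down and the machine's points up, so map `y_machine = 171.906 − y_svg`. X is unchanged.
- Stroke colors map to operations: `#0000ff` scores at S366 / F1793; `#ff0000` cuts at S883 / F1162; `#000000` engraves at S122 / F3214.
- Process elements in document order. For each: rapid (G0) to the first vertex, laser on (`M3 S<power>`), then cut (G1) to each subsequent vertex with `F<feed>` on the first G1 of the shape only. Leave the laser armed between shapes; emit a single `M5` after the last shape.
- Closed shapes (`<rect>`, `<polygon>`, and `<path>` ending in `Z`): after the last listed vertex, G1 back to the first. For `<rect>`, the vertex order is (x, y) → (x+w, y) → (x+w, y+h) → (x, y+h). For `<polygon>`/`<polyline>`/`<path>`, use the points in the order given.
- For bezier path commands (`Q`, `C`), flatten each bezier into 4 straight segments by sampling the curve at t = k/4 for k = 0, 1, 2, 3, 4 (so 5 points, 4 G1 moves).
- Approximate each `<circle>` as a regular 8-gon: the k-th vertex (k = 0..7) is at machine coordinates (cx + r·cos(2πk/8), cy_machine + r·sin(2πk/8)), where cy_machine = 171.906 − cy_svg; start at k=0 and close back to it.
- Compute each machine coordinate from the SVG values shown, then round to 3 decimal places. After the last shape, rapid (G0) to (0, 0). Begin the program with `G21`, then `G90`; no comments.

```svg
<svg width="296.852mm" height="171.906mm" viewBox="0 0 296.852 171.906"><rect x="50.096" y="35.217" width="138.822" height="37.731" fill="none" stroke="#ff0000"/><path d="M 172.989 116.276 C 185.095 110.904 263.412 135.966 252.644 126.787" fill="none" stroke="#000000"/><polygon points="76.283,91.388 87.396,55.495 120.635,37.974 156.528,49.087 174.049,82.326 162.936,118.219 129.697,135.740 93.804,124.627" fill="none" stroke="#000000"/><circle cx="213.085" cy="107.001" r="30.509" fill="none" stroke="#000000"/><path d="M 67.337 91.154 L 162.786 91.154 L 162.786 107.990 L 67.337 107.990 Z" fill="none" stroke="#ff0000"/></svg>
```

G21
G90
G0 X50.096 Y136.689
M3 S883
G1 X188.918 Y136.689 F1162
G1 X188.918 Y98.958
G1 X50.096 Y98.958
G1 X50.096 Y136.689
G0 X172.989 Y55.630
M3 S122
G1 X192.057 Y54.963 F3214
G1 X221.394 Y48.947
G1 X246.443 Y43.644
G1 X252.644 Y45.119
G0 X76.283 Y80.518
M3 S122
G1 X87.396 Y116.411 F3214
G1 X120.635 Y133.932
G1 X156.528 Y122.819
G1 X174.049 Y89.580
G1 X162.936 Y53.687
G1 X129.697 Y36.166
G1 X93.804 Y47.279
G1 X76.283 Y80.518
G0 X243.594 Y64.905
M3 S122
G1 X234.658 Y86.478 F3214
G1 X213.085 Y95.414
G1 X191.512 Y86.478
G1 X182.576 Y64.905
G1 X191.512 Y43.332
G1 X213.085 Y34.396
G1 X234.658 Y43.332
G1 X243.594 Y64.905
G0 X67.337 Y80.752
M3 S883
G1 X162.786 Y80.752 F1162
G1 X162.786 Y63.916
G1 X67.337 Y63.916
G1 X67.337 Y80.752
M5
G0 X0.000 Y0.000

viewBox `0 0 296.852 171.906` with mm width/height → 1 unit = 1 mm. Flip: y_m = 171.906 − y_svg.

**Shape 1** — `<rect>` rectangle, stroke `#ff0000` → cut (S883, F1162). Machine vertices: (50.096,136.689) → (188.918,136.689) → (188.918,98.958) → (50.096,98.958) → (50.096,136.689). Closed: final G1 returns to the first vertex.

**Shape 2** — `<path>` cubic bezier, stroke `#000000` → engrave (S122, F3214). Control points (SVG): P0=(172.989,116.276), P1=(185.095,110.904), P2=(263.412,135.966), P3=(252.644,126.787); sampled at t=k/4. Machine vertices: (172.989,55.630) → (192.057,54.963) → (221.394,48.947) → (246.443,43.644) → (252.644,45.119). Open path.

**Shape 3** — `<polygon>` regular polygon, stroke `#000000` → engrave (S122, F3214). Machine vertices: (76.283,80.518) → (87.396,116.411) → (120.635,133.932) → (156.528,122.819) → (174.049,89.580) → (162.936,53.687) → (129.697,36.166) → (93.804,47.279) → (76.283,80.518). Closed: final G1 returns to the first vertex.

**Shape 4** — `<circle>` circle, stroke `#000000` → engrave (S122, F3214). Machine vertices: (243.594,64.905) → (234.658,86.478) → (213.085,95.414) → (191.512,86.478) → (182.576,64.905) → (191.512,43.332) → (213.085,34.396) → (234.658,43.332) → (243.594,64.905). Closed: final G1 returns to the first vertex.

**Shape 5** — `<path>` rectangle, stroke `#ff0000` → cut (S883, F1162). Machine vertices: (67.337,80.752) → (162.786,80.752) → (162.786,63.916) → (67.337,63.916) → (67.337,80.752). Closed: final G1 returns to the first vertex.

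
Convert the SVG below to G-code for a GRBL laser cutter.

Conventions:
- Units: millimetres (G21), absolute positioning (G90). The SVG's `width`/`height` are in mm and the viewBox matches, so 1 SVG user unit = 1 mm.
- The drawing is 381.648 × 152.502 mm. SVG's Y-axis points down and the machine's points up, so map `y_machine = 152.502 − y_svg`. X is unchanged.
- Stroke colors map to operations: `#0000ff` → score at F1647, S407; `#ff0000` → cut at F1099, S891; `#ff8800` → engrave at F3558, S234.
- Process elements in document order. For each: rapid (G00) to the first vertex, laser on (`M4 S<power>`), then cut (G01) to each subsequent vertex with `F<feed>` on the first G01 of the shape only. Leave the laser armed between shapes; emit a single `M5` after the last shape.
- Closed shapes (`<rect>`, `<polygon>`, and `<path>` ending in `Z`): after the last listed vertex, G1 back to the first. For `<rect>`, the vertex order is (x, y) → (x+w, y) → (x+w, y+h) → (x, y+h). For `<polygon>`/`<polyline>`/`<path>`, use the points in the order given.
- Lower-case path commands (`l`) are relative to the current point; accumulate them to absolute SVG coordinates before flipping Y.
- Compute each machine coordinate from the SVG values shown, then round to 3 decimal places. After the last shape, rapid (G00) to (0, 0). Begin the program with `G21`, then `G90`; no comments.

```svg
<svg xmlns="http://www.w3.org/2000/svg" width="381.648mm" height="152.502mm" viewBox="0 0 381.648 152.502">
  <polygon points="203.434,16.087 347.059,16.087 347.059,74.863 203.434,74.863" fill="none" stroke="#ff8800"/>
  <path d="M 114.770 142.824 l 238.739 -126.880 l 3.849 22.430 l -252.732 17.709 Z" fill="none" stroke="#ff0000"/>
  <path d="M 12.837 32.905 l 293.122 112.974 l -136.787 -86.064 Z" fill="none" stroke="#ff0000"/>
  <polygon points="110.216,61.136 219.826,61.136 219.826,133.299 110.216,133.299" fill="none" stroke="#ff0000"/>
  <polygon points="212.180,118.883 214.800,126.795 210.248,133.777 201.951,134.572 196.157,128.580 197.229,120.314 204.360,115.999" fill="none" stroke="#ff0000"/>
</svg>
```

G21
G90
G00 X203.434 Y136.415
M4 S234
G01 X347.059 Y136.415 F3558
G01 X347.059 Y77.639
G01 X203.434 Y77.639
G01 X203.434 Y136.415
G00 X114.770 Y9.678
M4 S891
G01 X353.509 Y136.558 F1099
G01 X357.358 Y114.128
G01 X104.626 Y96.419
G01 X114.770 Y9.678
G00 X12.837 Y119.597
M4 S891
G01 X305.959 Y6.623 F1099
G01 X169.172 Y92.687
G01 X12.837 Y119.597
G00 X110.216 Y91.366
M4 S891
G01 X219.826 Y91.366 F1099
G01 X219.826 Y19.203
G01 X110.216 Y19.203
G01 X110.216 Y91.366
G00 X212.180 Y33.619
M4 S891
G01 X214.800 Y25.707 F1099
G01 X210.248 Y18.725
G01 X201.951 Y17.930
G01 X196.157 Y23.922
G01 X197.229 Y32.188
G01 X204.360 Y36.503
G01 X212.180 Y33.619
M5
G00 X0.000 Y0.000

viewBox `0 0 381.648 152.502` with mm width/height → 1 unit = 1 mm. Flip: y_m = 152.502 − y_svg.

**Shape 1** — `<polygon>` rectangle, stroke `#ff8800` → engrave (S234, F3558). Machine vertices: (203.434,136.415) → (347.059,136.415) → (347.059,77.639) → (203.434,77.639) → (203.434,136.415). Closed: final G1 returns to the first vertex.

**Shape 2** — `<path>` closed polygon, stroke `#ff0000` → cut (S891, F1099). Machine vertices: (114.770,9.678) → (353.509,136.558) → (357.358,114.128) → (104.626,96.419) → (114.770,9.678). Closed: final G1 returns to the first vertex.

**Shape 3** — `<path>` closed polygon, stroke `#ff0000` → cut (S891, F1099). Machine vertices: (12.837,119.597) → (305.959,6.623) → (169.172,92.687) → (12.837,119.597). Closed: final G1 returns to the first vertex.

**Shape 4** — `<polygon>` rectangle, stroke `#ff0000` → cut (S891, F1099). Machine vertices: (110.216,91.366) → (219.826,91.366) → (219.826,19.203) → (110.216,19.203) → (110.216,91.366). Closed: final G1 returns to the first vertex.

**Shape 5** — `<polygon>` regular polygon, stroke `#ff0000` → cut (S891, F1099). Machine vertices: (212.180,33.619) → (214.800,25.707) → (210.248,18.725) → (201.951,17.930) → (196.157,23.922) → (197.229,32.188) → (204.360,36.503) → (212.180,33.619). Closed: final G1 returns to the first vertex.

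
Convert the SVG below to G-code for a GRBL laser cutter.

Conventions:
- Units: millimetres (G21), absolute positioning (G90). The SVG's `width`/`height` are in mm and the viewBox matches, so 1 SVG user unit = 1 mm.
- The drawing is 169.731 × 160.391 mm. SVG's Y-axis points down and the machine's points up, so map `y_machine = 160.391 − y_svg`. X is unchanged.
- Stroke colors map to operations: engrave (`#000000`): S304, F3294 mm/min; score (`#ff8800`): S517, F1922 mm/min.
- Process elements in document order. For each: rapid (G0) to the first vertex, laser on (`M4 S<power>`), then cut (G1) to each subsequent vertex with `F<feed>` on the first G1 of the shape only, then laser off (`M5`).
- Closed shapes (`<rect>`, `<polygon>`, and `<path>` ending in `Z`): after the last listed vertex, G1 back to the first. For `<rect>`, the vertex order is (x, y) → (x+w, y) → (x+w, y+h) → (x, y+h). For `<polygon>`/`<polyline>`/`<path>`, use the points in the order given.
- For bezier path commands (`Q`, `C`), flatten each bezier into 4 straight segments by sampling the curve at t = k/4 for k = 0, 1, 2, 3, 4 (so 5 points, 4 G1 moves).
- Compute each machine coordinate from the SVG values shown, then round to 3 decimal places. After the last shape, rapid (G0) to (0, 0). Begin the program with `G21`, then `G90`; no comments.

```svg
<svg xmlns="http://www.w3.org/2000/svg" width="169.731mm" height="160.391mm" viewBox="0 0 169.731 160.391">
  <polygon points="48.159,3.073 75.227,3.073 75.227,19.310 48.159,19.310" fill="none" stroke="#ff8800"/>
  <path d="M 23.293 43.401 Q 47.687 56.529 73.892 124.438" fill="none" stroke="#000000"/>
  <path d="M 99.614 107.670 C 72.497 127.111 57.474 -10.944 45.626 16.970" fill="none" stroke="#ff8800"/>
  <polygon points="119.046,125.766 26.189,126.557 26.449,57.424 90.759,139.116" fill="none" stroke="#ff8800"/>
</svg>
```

G21
G90
G0 X48.159 Y157.318
M4 S517
G1 X75.227 Y157.318 F1922
G1 X75.227 Y141.081
G1 X48.159 Y141.081
G1 X48.159 Y157.318
M5
G0 X23.293 Y116.990
M4 S304
G1 X35.603 Y107.002 F3294
G1 X48.140 Y90.167
G1 X60.903 Y66.484
G1 X73.892 Y35.953
M5
G0 X99.614 Y52.721
M4 S517
G1 X81.405 Y62.617 F1922
G1 X66.894 Y101.248
G1 X55.247 Y138.291
G1 X45.626 Y143.421
M5
G0 X119.046 Y34.625
M4 S517
G1 X26.189 Y33.834 F1922
G1 X26.449 Y102.967
G1 X90.759 Y21.275
G1 X119.046 Y34.625
M5
G0 X0.000 Y0.000

Since the viewBox matches the mm dimensions, user units are millimetres directly. The only transform is the Y-flip y_m = 160.391 − y_svg.

Shape 1 is a rectangle drawn with `<polygon>`. Its stroke #ff8800 means score at S517, F1922. After flipping Y the toolpath is (48.159,157.318) → (75.227,157.318) → (75.227,141.081) → (48.159,141.081) → (48.159,157.318), returning to the start.

Shape 2 is a quadratic bezier drawn with `<path>`. Its stroke #000000 means engrave at S304, F3294. After flipping Y the toolpath is (23.293,116.990) → (35.603,107.002) → (48.140,90.167) → (60.903,66.484) → (73.892,35.953).

Shape 3 is a cubic bezier drawn with `<path>`. Its stroke #ff8800 means score at S517, F1922. After flipping Y the toolpath is (99.614,52.721) → (81.405,62.617) → (66.894,101.248) → (55.247,138.291) → (45.626,143.421).

Shape 4 is a closed polygon drawn with `<polygon>`. Its stroke #ff8800 means score at S517, F1922. After flipping Y the toolpath is (119.046,34.625) → (26.189,33.834) → (26.449,102.967) → (90.759,21.275) → (119.046,34.625), returning to the start.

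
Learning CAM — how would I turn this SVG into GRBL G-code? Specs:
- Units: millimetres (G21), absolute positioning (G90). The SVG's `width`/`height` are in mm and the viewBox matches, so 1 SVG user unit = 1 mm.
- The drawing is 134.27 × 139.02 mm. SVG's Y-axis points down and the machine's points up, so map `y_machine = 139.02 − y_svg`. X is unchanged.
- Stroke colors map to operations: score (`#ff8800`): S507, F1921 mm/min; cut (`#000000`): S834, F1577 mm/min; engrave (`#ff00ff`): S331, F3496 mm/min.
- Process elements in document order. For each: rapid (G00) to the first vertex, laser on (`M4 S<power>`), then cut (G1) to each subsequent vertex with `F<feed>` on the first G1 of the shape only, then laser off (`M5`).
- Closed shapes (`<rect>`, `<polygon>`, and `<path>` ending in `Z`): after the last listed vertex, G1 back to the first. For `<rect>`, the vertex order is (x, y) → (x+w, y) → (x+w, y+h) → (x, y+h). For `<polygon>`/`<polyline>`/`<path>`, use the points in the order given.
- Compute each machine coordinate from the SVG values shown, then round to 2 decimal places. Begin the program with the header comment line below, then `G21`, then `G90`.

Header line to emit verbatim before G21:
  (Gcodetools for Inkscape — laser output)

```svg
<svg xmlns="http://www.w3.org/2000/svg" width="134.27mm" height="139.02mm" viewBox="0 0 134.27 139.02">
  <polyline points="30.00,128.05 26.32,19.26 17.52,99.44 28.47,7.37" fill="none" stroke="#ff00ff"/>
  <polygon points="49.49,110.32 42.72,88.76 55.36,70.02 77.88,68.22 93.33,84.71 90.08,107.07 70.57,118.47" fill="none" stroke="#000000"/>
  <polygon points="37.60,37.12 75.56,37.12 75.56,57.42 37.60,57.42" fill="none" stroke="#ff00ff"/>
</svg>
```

1 u = 1 mm; y_m = 139.02 − y.

[1] `<polyline>` open polyline, #ff00ff→engrave S331 F3496: (30.00,10.97) → (26.32,119.76) → (17.52,39.58) → (28.47,131.65)

[2] `<polygon>` regular polygon, #000000→cut S834 F1577: (49.49,28.70) → (42.72,50.26) → (55.36,69.00) → (77.88,70.80) → (93.33,54.31) → (90.08,31.95) → (70.57,20.55) → (49.49,28.70) (closed)

[3] `<polygon>` rectangle, #ff00ff→engrave S331 F3496: (37.60,101.90) → (75.56,101.90) → (75.56,81.60) → (37.60,81.60) → (37.60,101.90) (closed)

(Gcodetools for Inkscape — laser output)
G21
G90
G00 X30.00 Y10.97
M4 S331
G1 X26.32 Y119.76 F3496
G1 X17.52 Y39.58
G1 X28.47 Y131.65
M5
G00 X49.49 Y28.70
M4 S834
G1 X42.72 Y50.26 F1577
G1 X55.36 Y69.00
G1 X77.88 Y70.80
G1 X93.33 Y54.31
G1 X90.08 Y31.95
G1 X70.57 Y20.55
G1 X49.49 Y28.70
M5
G00 X37.60 Y101.90
M4 S331
G1 X75.56 Y101.90 F3496
G1 X75.56 Y81.60
G1 X37.60 Y81.60
G1 X37.60 Y101.90
M5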